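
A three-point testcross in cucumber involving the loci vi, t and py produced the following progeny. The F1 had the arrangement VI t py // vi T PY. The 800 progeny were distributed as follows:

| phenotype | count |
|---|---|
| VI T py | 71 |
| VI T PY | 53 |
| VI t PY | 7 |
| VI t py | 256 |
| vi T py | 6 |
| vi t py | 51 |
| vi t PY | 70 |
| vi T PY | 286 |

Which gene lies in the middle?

The two rarest classes, VI t PY and vi T py, are the double crossovers. Comparing them with the parentals, only the py allele has switched, so py is the middle locus and the order is vi – py – t.

py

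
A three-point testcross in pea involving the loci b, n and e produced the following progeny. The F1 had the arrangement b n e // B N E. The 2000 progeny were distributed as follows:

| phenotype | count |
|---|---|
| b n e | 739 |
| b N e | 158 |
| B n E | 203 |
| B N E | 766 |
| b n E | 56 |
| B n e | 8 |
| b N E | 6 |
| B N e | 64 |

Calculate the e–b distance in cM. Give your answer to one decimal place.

6.7 cM

The two rarest classes, B n e and b N E, are the double crossovers. Comparing them with the parentals, only the b allele has switched, so b is the middle locus and the order is n – b – e.
Crossovers in the b–e interval produce the single-crossover classes b n E and B N e (56 + 64 = 120) plus the double crossovers (14).
RF(b–e) = (120 + 14) / 2000 = 134/2000 = 0.0670 → 6.7 cM.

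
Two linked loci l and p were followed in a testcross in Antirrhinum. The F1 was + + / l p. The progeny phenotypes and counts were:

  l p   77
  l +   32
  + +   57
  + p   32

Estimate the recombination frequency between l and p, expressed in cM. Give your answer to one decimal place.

32.3 cM

The recombinant classes are + p and l +: 32 + 32 = 64.
Recombination frequency = 64/198 = 0.3232 ≈ 32.3%, i.e. 32.3 cM.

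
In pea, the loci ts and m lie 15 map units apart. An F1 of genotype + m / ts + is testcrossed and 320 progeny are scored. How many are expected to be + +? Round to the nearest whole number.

A map distance of 15 map units corresponds to a recombination frequency of 0.150.
The F1 is + m / ts +, so + + is a recombinant gamete class with expected frequency r/2 = 0.150/2 = 0.0750.
Expected number = 0.0750 × 320 = 24.00 ≈ 24.

24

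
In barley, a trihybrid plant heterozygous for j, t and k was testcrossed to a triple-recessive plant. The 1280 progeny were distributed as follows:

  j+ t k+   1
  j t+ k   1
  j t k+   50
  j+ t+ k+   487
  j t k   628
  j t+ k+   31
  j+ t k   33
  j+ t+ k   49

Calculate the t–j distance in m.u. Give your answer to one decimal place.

The two most frequent reciprocal classes, j t k and j+ t+ k+, are the parental types, so the F1 was j t k / j+ t+ k+.
The two rarest classes, j t+ k and j+ t k+, are the double crossovers. Comparing them with the parentals, only the t allele has switched, so t is the middle locus and the order is j – t – k.
Crossovers in the j–t interval produce the single-crossover classes j+ t k and j t+ k+ (33 + 31 = 64) plus the double crossovers (2).
RF(j–t) = (64 + 2) / 1280 = 66/1280 = 0.0516 → 5.2 m.u.

5.2 m.u.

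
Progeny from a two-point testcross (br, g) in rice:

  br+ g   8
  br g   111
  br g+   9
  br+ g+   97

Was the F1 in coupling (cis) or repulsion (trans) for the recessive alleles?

cis

The two most frequent classes are br+ g+ (97) and br g (111); these are the parental (non-recombinant) types.
So the F1 carried br+ g+ on one chromosome and br g on the other — the recessive alleles are on the same chromosome (cis / coupling).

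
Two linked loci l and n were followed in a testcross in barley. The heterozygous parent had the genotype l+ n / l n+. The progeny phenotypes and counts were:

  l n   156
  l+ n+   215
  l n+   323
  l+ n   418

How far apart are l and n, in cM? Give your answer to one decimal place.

33.4 cM

The recombinant classes are l+ n+ and l n: 215 + 156 = 371.
Recombination frequency = 371/1112 = 0.3336 ≈ 33.4%, i.e. 33.4 cM.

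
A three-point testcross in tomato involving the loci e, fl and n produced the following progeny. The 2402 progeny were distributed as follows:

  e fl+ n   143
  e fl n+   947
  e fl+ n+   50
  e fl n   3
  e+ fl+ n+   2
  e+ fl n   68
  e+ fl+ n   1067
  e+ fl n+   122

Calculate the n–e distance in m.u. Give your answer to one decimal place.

11.2 m.u.

The two most frequent reciprocal classes, e fl n+ and e+ fl+ n, are the parental types, so the F1 was e fl n+ / e+ fl+ n.
The two rarest classes, e fl n and e+ fl+ n+, are the double crossovers. Comparing them with the parentals, only the n allele has switched, so n is the middle locus and the order is e – n – fl.
Crossovers in the e–n interval produce the single-crossover classes e+ fl n+ and e fl+ n (122 + 143 = 265) plus the double crossovers (5).
RF(e–n) = (265 + 5) / 2402 = 270/2402 = 0.1124 → 11.2 m.u.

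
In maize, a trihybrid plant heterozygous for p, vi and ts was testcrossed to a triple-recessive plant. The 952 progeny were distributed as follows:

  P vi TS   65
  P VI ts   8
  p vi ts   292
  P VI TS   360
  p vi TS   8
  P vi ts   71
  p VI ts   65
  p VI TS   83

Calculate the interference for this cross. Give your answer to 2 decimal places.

The two most frequent reciprocal classes, P VI TS and p vi ts, are the parental types, so the F1 was P VI TS / p vi ts.
The two rarest classes, P VI ts and p vi TS, are the double crossovers. Comparing them with the parentals, only the ts allele has switched, so ts is the middle locus and the order is vi – ts – p.
vi–ts: (130 + 16)/952 = 0.1534; ts–p: (154 + 16)/952 = 0.1786.
Expected DCO frequency = 0.1534 × 0.1786 ≈ 0.02740; observed = 16/952 ≈ 0.01681.
Coefficient of coincidence = 0.01681/0.02740 ≈ 0.61; interference = 1 − 0.61 = 0.39.

0.39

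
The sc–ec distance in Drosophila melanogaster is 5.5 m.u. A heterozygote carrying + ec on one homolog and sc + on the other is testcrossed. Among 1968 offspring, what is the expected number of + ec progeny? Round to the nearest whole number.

930

A map distance of 5.5 m.u. corresponds to a recombination frequency of 0.055.
The F1 is + ec / sc +, so + ec is a parental gamete class with expected frequency (1 − r)/2 = 0.945/2 = 0.4725.
Expected number = 0.4725 × 1968 = 929.88 ≈ 930.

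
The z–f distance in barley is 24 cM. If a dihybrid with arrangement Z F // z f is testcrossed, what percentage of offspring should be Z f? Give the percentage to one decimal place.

12.0%

A map distance of 24 cM corresponds to a recombination frequency of 0.240.
The F1 is Z F / z f, so Z f is a recombinant gamete class with expected frequency r/2 = 0.240/2 = 0.1200.
That is 0.1200 = 12.0% of the progeny.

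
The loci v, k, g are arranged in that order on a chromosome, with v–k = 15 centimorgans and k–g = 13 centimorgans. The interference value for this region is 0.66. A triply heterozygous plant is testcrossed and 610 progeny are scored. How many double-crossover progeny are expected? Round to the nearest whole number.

Map distances give recombination frequencies of 0.150 and 0.130 for the two intervals.
With interference 0.66 (so coincidence = 0.34), expected double-crossover frequency = 0.150 × 0.130 × 0.34 = 0.00663.
Expected number = 0.00663 × 610 = 4.04 ≈ 4.

4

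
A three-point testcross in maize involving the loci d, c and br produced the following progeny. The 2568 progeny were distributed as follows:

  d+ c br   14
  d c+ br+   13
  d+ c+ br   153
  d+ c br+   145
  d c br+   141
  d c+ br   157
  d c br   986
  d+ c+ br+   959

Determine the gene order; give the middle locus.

The two most frequent reciprocal classes, d c br and d+ c+ br+, are the parental types, so the F1 was d c br / d+ c+ br+.
The two rarest classes, d+ c br and d c+ br+, are the double crossovers. Comparing them with the parentals, only the d allele has switched, so d is the middle locus and the order is br – d – c.

d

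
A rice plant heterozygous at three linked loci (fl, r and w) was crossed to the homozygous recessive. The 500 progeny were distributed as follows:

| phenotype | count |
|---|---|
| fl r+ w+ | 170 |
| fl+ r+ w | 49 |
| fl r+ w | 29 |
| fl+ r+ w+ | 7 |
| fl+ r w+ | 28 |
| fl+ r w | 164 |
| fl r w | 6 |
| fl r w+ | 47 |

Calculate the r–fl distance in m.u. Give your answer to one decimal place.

21.8 m.u.

The two most frequent reciprocal classes, fl r+ w+ and fl+ r w, are the parental types, so the F1 was fl r+ w+ / fl+ r w.
The two rarest classes, fl+ r+ w+ and fl r w, are the double crossovers. Comparing them with the parentals, only the fl allele has switched, so fl is the middle locus and the order is r – fl – w.
Crossovers in the r–fl interval produce the single-crossover classes fl r w+ and fl+ r+ w (47 + 49 = 96) plus the double crossovers (13).
RF(r–fl) = (96 + 13) / 500 = 109/500 = 0.2180 → 21.8 m.u.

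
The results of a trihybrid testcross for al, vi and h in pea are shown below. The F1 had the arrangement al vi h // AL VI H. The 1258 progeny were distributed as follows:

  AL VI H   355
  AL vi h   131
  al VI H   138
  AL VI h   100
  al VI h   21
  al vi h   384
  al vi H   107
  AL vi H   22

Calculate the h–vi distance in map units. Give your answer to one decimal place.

The two rarest classes, al VI h and AL vi H, are the double crossovers. Comparing them with the parentals, only the vi allele has switched, so vi is the middle locus and the order is al – vi – h.
Crossovers in the vi–h interval produce the single-crossover classes al vi H and AL VI h (107 + 100 = 207) plus the double crossovers (43).
RF(vi–h) = (207 + 43) / 1258 = 250/1258 = 0.1987 → 19.9 map units.

19.9 map units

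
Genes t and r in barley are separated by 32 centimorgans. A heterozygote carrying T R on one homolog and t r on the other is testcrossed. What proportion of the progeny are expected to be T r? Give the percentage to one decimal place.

A map distance of 32 centimorgans corresponds to a recombination frequency of 0.320.
The F1 is T R / t r, so T r is a recombinant gamete class with expected frequency r/2 = 0.320/2 = 0.1600.
That is 0.1600 = 16.0% of the progeny.

16.0%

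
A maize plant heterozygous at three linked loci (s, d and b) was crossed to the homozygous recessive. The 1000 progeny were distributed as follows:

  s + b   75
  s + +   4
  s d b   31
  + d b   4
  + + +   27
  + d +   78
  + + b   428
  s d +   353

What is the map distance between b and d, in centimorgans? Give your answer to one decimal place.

6.6 centimorgans

The two most frequent reciprocal classes, s d + and + + b, are the parental types, so the F1 was s d + / + + b.
The two rarest classes, s + + and + d b, are the double crossovers. Comparing them with the parentals, only the d allele has switched, so d is the middle locus and the order is s – d – b.
Crossovers in the d–b interval produce the single-crossover classes s d b and + + + (31 + 27 = 58) plus the double crossovers (8).
RF(d–b) = (58 + 8) / 1000 = 66/1000 = 0.0660 → 6.6 centimorgans.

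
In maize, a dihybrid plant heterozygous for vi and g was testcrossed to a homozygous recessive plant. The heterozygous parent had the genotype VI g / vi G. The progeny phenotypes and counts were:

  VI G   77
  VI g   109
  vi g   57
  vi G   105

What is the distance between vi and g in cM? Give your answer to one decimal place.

38.5 cM

The recombinant classes are VI G and vi g: 77 + 57 = 134.
Recombination frequency = 134/348 = 0.3851 ≈ 38.5%, i.e. 38.5 cM.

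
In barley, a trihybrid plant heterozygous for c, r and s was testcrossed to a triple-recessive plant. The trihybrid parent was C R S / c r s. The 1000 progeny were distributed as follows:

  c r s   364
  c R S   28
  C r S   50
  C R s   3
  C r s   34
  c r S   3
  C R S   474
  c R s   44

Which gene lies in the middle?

s

The two rarest classes, C R s and c r S, are the double crossovers. Comparing them with the parentals, only the s allele has switched, so s is the middle locus and the order is c – s – r.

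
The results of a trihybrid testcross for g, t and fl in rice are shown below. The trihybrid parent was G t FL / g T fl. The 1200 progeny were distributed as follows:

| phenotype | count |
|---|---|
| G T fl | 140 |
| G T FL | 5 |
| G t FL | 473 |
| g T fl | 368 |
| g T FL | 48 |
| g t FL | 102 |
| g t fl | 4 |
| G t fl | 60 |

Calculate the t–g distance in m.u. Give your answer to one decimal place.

The two rarest classes, G T FL and g t fl, are the double crossovers. Comparing them with the parentals, only the t allele has switched, so t is the middle locus and the order is fl – t – g.
Crossovers in the t–g interval produce the single-crossover classes g t FL and G T fl (102 + 140 = 242) plus the double crossovers (9).
RF(t–g) = (242 + 9) / 1200 = 251/1200 = 0.2092 → 20.9 m.u.

20.9 m.u.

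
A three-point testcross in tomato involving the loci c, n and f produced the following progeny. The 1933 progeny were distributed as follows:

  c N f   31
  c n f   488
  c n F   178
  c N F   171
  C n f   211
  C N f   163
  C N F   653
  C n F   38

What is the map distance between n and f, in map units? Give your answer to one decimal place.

The two most frequent reciprocal classes, C N F and c n f, are the parental types, so the F1 was C N F / c n f.
The two rarest classes, C n F and c N f, are the double crossovers. Comparing them with the parentals, only the n allele has switched, so n is the middle locus and the order is f – n – c.
Crossovers in the f–n interval produce the single-crossover classes C N f and c n F (163 + 178 = 341) plus the double crossovers (69).
RF(f–n) = (341 + 69) / 1933 = 410/1933 = 0.2121 → 21.2 map units.

21.2 map units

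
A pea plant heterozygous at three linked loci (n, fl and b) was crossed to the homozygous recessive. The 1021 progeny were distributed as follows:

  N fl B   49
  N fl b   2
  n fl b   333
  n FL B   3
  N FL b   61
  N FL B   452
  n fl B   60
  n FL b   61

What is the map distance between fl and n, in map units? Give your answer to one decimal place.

11.3 map units

The two most frequent reciprocal classes, n fl b and N FL B, are the parental types, so the F1 was n fl b / N FL B.
The two rarest classes, N fl b and n FL B, are the double crossovers. Comparing them with the parentals, only the n allele has switched, so n is the middle locus and the order is b – n – fl.
Crossovers in the n–fl interval produce the single-crossover classes n FL b and N fl B (61 + 49 = 110) plus the double crossovers (5).
RF(n–fl) = (110 + 5) / 1021 = 115/1021 = 0.1126 → 11.3 map units.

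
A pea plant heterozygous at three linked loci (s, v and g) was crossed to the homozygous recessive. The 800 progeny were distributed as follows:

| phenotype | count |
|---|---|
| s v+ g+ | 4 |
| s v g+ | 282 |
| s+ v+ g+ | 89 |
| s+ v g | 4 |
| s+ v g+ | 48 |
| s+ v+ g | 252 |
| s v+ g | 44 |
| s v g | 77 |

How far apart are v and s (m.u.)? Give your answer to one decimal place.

12.5 m.u.

The two most frequent reciprocal classes, s v g+ and s+ v+ g, are the parental types, so the F1 was s v g+ / s+ v+ g.
The two rarest classes, s v+ g+ and s+ v g, are the double crossovers. Comparing them with the parentals, only the v allele has switched, so v is the middle locus and the order is s – v – g.
Crossovers in the s–v interval produce the single-crossover classes s+ v g+ and s v+ g (48 + 44 = 92) plus the double crossovers (8).
RF(s–v) = (92 + 8) / 800 = 100/800 = 0.1250 → 12.5 m.u.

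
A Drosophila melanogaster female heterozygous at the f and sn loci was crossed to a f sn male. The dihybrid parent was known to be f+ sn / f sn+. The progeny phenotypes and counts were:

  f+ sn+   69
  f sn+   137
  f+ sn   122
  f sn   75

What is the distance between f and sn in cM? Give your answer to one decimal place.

35.7 cM

The recombinant classes are f+ sn+ and f sn: 69 + 75 = 144.
Recombination frequency = 144/403 = 0.3573 ≈ 35.7%, i.e. 35.7 cM.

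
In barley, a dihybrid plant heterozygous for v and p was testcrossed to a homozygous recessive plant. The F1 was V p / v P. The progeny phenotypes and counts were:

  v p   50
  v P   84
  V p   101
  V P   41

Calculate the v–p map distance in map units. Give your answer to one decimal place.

The recombinant classes are V P and v p: 41 + 50 = 91.
Recombination frequency = 91/276 = 0.3297 ≈ 33.0%, i.e. 33.0 map units.

33.0 map units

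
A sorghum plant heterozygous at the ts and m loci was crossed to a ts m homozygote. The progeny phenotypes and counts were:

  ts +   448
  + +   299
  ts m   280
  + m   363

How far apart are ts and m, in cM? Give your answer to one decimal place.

The two most frequent classes, + m (363) and ts + (448), are the parental types, so the F1 was + m / ts +.
The recombinant classes are + + and ts m: 299 + 280 = 579.
Recombination frequency = 579/1390 = 0.4165 ≈ 41.7%, i.e. 41.7 cM.

41.7 cM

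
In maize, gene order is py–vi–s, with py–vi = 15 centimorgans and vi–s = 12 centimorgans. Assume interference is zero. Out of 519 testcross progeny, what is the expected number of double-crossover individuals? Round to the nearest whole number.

9

Map distances give recombination frequencies of 0.150 and 0.120 for the two intervals.
With no interference, expected double-crossover frequency = 0.150 × 0.120 = 0.01800.
Expected number = 0.01800 × 519 = 9.34 ≈ 9.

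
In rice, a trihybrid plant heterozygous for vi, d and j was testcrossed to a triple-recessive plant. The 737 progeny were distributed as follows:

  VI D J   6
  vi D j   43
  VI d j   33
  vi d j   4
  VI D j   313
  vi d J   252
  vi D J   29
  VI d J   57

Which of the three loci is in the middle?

The two most frequent reciprocal classes, vi d J and VI D j, are the parental types, so the F1 was vi d J / VI D j.
The two rarest classes, vi d j and VI D J, are the double crossovers. Comparing them with the parentals, only the j allele has switched, so j is the middle locus and the order is vi – j – d.

j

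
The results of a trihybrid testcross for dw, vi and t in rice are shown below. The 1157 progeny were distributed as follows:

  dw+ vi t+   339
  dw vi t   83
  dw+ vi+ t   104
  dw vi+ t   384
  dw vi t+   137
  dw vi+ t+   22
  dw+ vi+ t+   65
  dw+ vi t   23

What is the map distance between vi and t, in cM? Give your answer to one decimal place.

The two most frequent reciprocal classes, dw vi+ t and dw+ vi t+, are the parental types, so the F1 was dw vi+ t / dw+ vi t+.
The two rarest classes, dw vi+ t+ and dw+ vi t, are the double crossovers. Comparing them with the parentals, only the t allele has switched, so t is the middle locus and the order is dw – t – vi.
Crossovers in the t–vi interval produce the single-crossover classes dw vi t and dw+ vi+ t+ (83 + 65 = 148) plus the double crossovers (45).
RF(t–vi) = (148 + 45) / 1157 = 193/1157 = 0.1668 → 16.7 cM.

16.7 cM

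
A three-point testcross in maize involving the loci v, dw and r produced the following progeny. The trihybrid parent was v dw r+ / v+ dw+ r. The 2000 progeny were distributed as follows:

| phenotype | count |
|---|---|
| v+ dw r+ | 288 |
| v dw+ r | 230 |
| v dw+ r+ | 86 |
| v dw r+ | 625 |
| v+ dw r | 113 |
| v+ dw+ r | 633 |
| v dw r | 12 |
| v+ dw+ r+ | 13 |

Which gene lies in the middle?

r

The two rarest classes, v dw r and v+ dw+ r+, are the double crossovers. Comparing them with the parentals, only the r allele has switched, so r is the middle locus and the order is dw – r – v.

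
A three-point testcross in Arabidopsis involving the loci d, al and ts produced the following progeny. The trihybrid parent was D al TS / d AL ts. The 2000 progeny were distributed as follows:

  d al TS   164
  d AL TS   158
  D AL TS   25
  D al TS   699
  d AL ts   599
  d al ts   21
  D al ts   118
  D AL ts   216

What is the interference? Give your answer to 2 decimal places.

The two rarest classes, D AL TS and d al ts, are the double crossovers. Comparing them with the parentals, only the al allele has switched, so al is the middle locus and the order is d – al – ts.
d–al: (380 + 46)/2000 = 0.2130; al–ts: (276 + 46)/2000 = 0.1610.
Expected DCO frequency = 0.2130 × 0.1610 ≈ 0.03429; observed = 46/2000 ≈ 0.02300.
Coefficient of coincidence = 0.02300/0.03429 ≈ 0.67; interference = 1 − 0.67 = 0.33.

0.33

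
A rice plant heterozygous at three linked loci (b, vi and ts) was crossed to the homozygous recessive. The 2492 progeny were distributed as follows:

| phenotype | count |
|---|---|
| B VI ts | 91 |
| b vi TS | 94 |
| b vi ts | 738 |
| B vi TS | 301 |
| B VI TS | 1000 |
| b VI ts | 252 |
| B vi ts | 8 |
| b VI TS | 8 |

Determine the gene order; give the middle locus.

The two most frequent reciprocal classes, b vi ts and B VI TS, are the parental types, so the F1 was b vi ts / B VI TS.
The two rarest classes, B vi ts and b VI TS, are the double crossovers. Comparing them with the parentals, only the b allele has switched, so b is the middle locus and the order is ts – b – vi.

b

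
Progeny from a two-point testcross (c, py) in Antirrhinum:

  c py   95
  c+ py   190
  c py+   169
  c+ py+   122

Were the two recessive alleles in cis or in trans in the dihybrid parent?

trans

The two most frequent classes are c+ py (190) and c py+ (169); these are the parental (non-recombinant) types.
So the F1 carried c+ py on one chromosome and c py+ on the other — the recessive alleles are on opposite chromosomes (trans / repulsion).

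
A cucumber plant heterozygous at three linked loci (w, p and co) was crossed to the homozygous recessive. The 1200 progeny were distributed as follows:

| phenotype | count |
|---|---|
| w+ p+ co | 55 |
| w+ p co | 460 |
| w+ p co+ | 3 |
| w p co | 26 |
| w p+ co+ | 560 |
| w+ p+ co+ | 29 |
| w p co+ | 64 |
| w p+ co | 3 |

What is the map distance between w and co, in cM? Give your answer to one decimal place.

The two most frequent reciprocal classes, w p+ co+ and w+ p co, are the parental types, so the F1 was w p+ co+ / w+ p co.
The two rarest classes, w p+ co and w+ p co+, are the double crossovers. Comparing them with the parentals, only the co allele has switched, so co is the middle locus and the order is w – co – p.
Crossovers in the w–co interval produce the single-crossover classes w+ p+ co+ and w p co (29 + 26 = 55) plus the double crossovers (6).
RF(w–co) = (55 + 6) / 1200 = 61/1200 = 0.0508 → 5.1 cM.

5.1 cM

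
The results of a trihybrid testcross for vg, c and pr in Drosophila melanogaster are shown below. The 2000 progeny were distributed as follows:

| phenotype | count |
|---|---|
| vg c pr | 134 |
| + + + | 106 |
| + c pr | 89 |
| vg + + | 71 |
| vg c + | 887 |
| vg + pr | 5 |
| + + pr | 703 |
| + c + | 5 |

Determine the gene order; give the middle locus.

vg

The two most frequent reciprocal classes, + + pr and vg c +, are the parental types, so the F1 was + + pr / vg c +.
The two rarest classes, vg + pr and + c +, are the double crossovers. Comparing them with the parentals, only the vg allele has switched, so vg is the middle locus and the order is c – vg – pr.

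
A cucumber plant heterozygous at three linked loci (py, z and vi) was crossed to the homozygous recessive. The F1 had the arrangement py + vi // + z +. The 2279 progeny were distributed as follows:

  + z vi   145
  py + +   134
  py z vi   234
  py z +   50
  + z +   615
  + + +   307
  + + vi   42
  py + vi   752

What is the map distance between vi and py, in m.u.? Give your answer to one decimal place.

The two rarest classes, + + vi and py z +, are the double crossovers. Comparing them with the parentals, only the py allele has switched, so py is the middle locus and the order is z – py – vi.
Crossovers in the py–vi interval produce the single-crossover classes py + + and + z vi (134 + 145 = 279) plus the double crossovers (92).
RF(py–vi) = (279 + 92) / 2279 = 371/2279 = 0.1628 → 16.3 m.u.

16.3 m.u.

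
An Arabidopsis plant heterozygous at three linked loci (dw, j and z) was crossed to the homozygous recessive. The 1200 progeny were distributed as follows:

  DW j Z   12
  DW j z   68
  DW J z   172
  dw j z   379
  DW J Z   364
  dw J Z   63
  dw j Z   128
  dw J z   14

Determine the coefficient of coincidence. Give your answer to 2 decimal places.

The two most frequent reciprocal classes, dw j z and DW J Z, are the parental types, so the F1 was dw j z / DW J Z.
The two rarest classes, dw J z and DW j Z, are the double crossovers. Comparing them with the parentals, only the j allele has switched, so j is the middle locus and the order is z – j – dw.
z–j: (300 + 26)/1200 = 0.2717; j–dw: (131 + 26)/1200 = 0.1308.
Expected DCO frequency = 0.2717 × 0.1308 ≈ 0.03554; observed = 26/1200 ≈ 0.02167.
Coefficient of coincidence = 0.02167/0.03554 ≈ 0.61.

0.61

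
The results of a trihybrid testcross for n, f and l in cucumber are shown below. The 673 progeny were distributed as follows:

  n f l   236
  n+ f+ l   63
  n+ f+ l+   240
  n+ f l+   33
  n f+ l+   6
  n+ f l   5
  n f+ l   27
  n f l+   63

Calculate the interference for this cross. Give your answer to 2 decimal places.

The two most frequent reciprocal classes, n f l and n+ f+ l+, are the parental types, so the F1 was n f l / n+ f+ l+.
The two rarest classes, n+ f l and n f+ l+, are the double crossovers. Comparing them with the parentals, only the n allele has switched, so n is the middle locus and the order is l – n – f.
l–n: (126 + 11)/673 = 0.2036; n–f: (60 + 11)/673 = 0.1055.
Expected DCO frequency = 0.2036 × 0.1055 ≈ 0.02148; observed = 11/673 ≈ 0.01634.
Coefficient of coincidence = 0.01634/0.02148 ≈ 0.76; interference = 1 − 0.76 = 0.24.

0.24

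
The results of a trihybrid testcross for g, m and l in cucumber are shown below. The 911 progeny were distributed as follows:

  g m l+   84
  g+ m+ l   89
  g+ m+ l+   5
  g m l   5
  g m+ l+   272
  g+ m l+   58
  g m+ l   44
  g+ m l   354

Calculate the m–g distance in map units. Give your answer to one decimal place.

The two most frequent reciprocal classes, g+ m l and g m+ l+, are the parental types, so the F1 was g+ m l / g m+ l+.
The two rarest classes, g m l and g+ m+ l+, are the double crossovers. Comparing them with the parentals, only the g allele has switched, so g is the middle locus and the order is l – g – m.
Crossovers in the g–m interval produce the single-crossover classes g+ m+ l and g m l+ (89 + 84 = 173) plus the double crossovers (10).
RF(g–m) = (173 + 10) / 911 = 183/911 = 0.2009 → 20.1 map units.

20.1 map units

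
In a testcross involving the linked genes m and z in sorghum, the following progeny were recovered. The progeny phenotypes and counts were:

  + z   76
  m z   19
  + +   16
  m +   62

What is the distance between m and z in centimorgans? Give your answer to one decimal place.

The two most frequent classes, + z (76) and m + (62), are the parental types, so the F1 was + z / m +.
The recombinant classes are + + and m z: 16 + 19 = 35.
Recombination frequency = 35/173 = 0.2023 ≈ 20.2%, i.e. 20.2 centimorgans.

20.2 centimorgans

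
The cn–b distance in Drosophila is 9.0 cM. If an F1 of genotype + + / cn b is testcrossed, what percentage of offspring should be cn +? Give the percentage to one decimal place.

A map distance of 9.0 cM corresponds to a recombination frequency of 0.090.
The F1 is + + / cn b, so cn + is a recombinant gamete class with expected frequency r/2 = 0.090/2 = 0.0450.
That is 0.0450 = 4.5% of the progeny.

4.5%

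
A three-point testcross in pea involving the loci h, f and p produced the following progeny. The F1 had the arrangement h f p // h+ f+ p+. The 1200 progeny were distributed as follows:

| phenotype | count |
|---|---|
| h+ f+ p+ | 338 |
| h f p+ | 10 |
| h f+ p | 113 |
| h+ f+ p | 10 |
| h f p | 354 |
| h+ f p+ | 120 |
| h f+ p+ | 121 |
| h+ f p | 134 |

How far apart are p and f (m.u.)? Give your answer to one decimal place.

The two rarest classes, h f p+ and h+ f+ p, are the double crossovers. Comparing them with the parentals, only the p allele has switched, so p is the middle locus and the order is f – p – h.
Crossovers in the f–p interval produce the single-crossover classes h f+ p and h+ f p+ (113 + 120 = 233) plus the double crossovers (20).
RF(f–p) = (233 + 20) / 1200 = 253/1200 = 0.2108 → 21.1 m.u.

21.1 m.u.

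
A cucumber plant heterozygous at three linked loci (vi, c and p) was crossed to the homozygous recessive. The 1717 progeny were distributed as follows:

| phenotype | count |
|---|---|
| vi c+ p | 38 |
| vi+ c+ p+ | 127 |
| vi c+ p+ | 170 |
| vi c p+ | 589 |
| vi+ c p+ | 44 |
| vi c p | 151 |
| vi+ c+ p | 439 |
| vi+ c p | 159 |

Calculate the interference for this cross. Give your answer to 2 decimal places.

The two most frequent reciprocal classes, vi c p+ and vi+ c+ p, are the parental types, so the F1 was vi c p+ / vi+ c+ p.
The two rarest classes, vi+ c p+ and vi c+ p, are the double crossovers. Comparing them with the parentals, only the vi allele has switched, so vi is the middle locus and the order is c – vi – p.
c–vi: (329 + 82)/1717 = 0.2394; vi–p: (278 + 82)/1717 = 0.2097.
Expected DCO frequency = 0.2394 × 0.2097 ≈ 0.05020; observed = 82/1717 ≈ 0.04776.
Coefficient of coincidence = 0.04776/0.05020 ≈ 0.95; interference = 1 − 0.95 = 0.05.

0.05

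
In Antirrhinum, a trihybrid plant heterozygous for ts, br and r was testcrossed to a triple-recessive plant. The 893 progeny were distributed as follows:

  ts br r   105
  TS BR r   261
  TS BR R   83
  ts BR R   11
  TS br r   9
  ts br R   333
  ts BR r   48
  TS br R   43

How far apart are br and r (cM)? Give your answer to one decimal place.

The two most frequent reciprocal classes, TS BR r and ts br R, are the parental types, so the F1 was TS BR r / ts br R.
The two rarest classes, TS br r and ts BR R, are the double crossovers. Comparing them with the parentals, only the br allele has switched, so br is the middle locus and the order is r – br – ts.
Crossovers in the r–br interval produce the single-crossover classes TS BR R and ts br r (83 + 105 = 188) plus the double crossovers (20).
RF(r–br) = (188 + 20) / 893 = 208/893 = 0.2329 → 23.3 cM.

23.3 cM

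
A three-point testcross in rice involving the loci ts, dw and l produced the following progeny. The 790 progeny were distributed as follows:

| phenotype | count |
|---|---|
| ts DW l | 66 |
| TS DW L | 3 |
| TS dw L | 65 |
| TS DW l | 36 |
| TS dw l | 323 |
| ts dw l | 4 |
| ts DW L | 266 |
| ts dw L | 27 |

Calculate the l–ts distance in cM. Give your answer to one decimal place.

17.5 cM

The two most frequent reciprocal classes, ts DW L and TS dw l, are the parental types, so the F1 was ts DW L / TS dw l.
The two rarest classes, TS DW L and ts dw l, are the double crossovers. Comparing them with the parentals, only the ts allele has switched, so ts is the middle locus and the order is l – ts – dw.
Crossovers in the l–ts interval produce the single-crossover classes ts DW l and TS dw L (66 + 65 = 131) plus the double crossovers (7).
RF(l–ts) = (131 + 7) / 790 = 138/790 = 0.1747 → 17.5 cM.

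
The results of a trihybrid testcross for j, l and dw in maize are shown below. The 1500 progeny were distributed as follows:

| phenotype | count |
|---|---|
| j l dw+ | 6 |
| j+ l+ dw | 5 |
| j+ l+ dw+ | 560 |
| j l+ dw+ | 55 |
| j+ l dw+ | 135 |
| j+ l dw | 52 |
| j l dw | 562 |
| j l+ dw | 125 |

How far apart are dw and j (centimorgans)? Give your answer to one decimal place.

7.9 centimorgans

The two most frequent reciprocal classes, j+ l+ dw+ and j l dw, are the parental types, so the F1 was j+ l+ dw+ / j l dw.
The two rarest classes, j+ l+ dw and j l dw+, are the double crossovers. Comparing them with the parentals, only the dw allele has switched, so dw is the middle locus and the order is l – dw – j.
Crossovers in the dw–j interval produce the single-crossover classes j l+ dw+ and j+ l dw (55 + 52 = 107) plus the double crossovers (11).
RF(dw–j) = (107 + 11) / 1500 = 118/1500 = 0.0787 → 7.9 centimorgans.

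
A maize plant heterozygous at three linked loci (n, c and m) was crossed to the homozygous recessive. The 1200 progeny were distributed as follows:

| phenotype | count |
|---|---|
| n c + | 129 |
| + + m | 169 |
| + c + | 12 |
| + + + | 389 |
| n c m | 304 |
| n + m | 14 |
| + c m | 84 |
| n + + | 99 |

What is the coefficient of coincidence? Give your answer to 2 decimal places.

The two most frequent reciprocal classes, n c m and + + +, are the parental types, so the F1 was n c m / + + +.
The two rarest classes, n + m and + c +, are the double crossovers. Comparing them with the parentals, only the c allele has switched, so c is the middle locus and the order is m – c – n.
m–c: (298 + 26)/1200 = 0.2700; c–n: (183 + 26)/1200 = 0.1742.
Expected DCO frequency = 0.2700 × 0.1742 ≈ 0.04703; observed = 26/1200 ≈ 0.02167.
Coefficient of coincidence = 0.02167/0.04703 ≈ 0.46.

0.46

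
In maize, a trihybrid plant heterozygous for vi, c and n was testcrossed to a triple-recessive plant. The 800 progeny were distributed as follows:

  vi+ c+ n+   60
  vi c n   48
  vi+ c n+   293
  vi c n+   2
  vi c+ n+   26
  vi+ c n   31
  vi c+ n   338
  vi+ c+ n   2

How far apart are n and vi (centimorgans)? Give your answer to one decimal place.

7.6 centimorgans

The two most frequent reciprocal classes, vi+ c n+ and vi c+ n, are the parental types, so the F1 was vi+ c n+ / vi c+ n.
The two rarest classes, vi c n+ and vi+ c+ n, are the double crossovers. Comparing them with the parentals, only the vi allele has switched, so vi is the middle locus and the order is c – vi – n.
Crossovers in the vi–n interval produce the single-crossover classes vi+ c n and vi c+ n+ (31 + 26 = 57) plus the double crossovers (4).
RF(vi–n) = (57 + 4) / 800 = 61/800 = 0.0762 → 7.6 centimorgans.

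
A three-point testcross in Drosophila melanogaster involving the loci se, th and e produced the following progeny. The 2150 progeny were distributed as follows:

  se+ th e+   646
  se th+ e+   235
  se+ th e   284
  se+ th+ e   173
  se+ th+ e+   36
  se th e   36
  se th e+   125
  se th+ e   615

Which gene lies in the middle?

The two most frequent reciprocal classes, se th+ e and se+ th e+, are the parental types, so the F1 was se th+ e / se+ th e+.
The two rarest classes, se th e and se+ th+ e+, are the double crossovers. Comparing them with the parentals, only the th allele has switched, so th is the middle locus and the order is e – th – se.

th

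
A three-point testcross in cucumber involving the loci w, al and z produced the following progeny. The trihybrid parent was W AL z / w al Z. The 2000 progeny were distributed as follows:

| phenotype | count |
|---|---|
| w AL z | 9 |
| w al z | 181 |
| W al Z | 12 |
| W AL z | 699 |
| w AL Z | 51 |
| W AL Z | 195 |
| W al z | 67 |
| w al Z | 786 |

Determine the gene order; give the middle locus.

w

The two rarest classes, w AL z and W al Z, are the double crossovers. Comparing them with the parentals, only the w allele has switched, so w is the middle locus and the order is z – w – al.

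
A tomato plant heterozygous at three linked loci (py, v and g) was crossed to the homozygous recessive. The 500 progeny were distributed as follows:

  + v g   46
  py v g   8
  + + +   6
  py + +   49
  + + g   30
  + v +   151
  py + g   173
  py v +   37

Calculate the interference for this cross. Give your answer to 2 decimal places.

The two most frequent reciprocal classes, + v + and py + g, are the parental types, so the F1 was + v + / py + g.
The two rarest classes, + + + and py v g, are the double crossovers. Comparing them with the parentals, only the v allele has switched, so v is the middle locus and the order is g – v – py.
g–v: (95 + 14)/500 = 0.2180; v–py: (67 + 14)/500 = 0.1620.
Expected DCO frequency = 0.2180 × 0.1620 ≈ 0.03532; observed = 14/500 ≈ 0.02800.
Coefficient of coincidence = 0.02800/0.03532 ≈ 0.79; interference = 1 − 0.79 = 0.21.

0.21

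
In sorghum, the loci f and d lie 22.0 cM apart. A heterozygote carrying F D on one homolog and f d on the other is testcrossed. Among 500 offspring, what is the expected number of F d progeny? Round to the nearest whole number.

A map distance of 22.0 cM corresponds to a recombination frequency of 0.220.
The F1 is F D / f d, so F d is a recombinant gamete class with expected frequency r/2 = 0.220/2 = 0.1100.
Expected number = 0.1100 × 500 = 55.00 ≈ 55.

55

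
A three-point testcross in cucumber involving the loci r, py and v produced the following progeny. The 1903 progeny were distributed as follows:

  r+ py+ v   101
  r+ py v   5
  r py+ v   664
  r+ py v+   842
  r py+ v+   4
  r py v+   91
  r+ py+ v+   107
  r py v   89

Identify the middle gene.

v

The two most frequent reciprocal classes, r py+ v and r+ py v+, are the parental types, so the F1 was r py+ v / r+ py v+.
The two rarest classes, r py+ v+ and r+ py v, are the double crossovers. Comparing them with the parentals, only the v allele has switched, so v is the middle locus and the order is py – v – r.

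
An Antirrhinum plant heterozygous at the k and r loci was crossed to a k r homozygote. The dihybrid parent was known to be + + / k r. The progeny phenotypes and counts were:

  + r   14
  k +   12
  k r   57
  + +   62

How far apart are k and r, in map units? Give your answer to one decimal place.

The recombinant classes are + r and k +: 14 + 12 = 26.
Recombination frequency = 26/145 = 0.1793 ≈ 17.9%, i.e. 17.9 map units.

17.9 map units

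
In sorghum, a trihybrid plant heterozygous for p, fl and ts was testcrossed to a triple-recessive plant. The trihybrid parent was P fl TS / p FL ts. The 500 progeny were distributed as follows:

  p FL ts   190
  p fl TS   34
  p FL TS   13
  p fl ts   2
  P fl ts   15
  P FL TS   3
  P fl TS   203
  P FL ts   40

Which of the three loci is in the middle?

fl

The two rarest classes, P FL TS and p fl ts, are the double crossovers. Comparing them with the parentals, only the fl allele has switched, so fl is the middle locus and the order is ts – fl – p.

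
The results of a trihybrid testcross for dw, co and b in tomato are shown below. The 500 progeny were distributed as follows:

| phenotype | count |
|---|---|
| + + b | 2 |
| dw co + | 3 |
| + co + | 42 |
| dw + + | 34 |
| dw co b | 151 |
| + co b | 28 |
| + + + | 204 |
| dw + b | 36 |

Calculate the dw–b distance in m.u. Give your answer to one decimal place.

13.4 m.u.

The two most frequent reciprocal classes, + + + and dw co b, are the parental types, so the F1 was + + + / dw co b.
The two rarest classes, + + b and dw co +, are the double crossovers. Comparing them with the parentals, only the b allele has switched, so b is the middle locus and the order is dw – b – co.
Crossovers in the dw–b interval produce the single-crossover classes dw + + and + co b (34 + 28 = 62) plus the double crossovers (5).
RF(dw–b) = (62 + 5) / 500 = 67/500 = 0.1340 → 13.4 m.u.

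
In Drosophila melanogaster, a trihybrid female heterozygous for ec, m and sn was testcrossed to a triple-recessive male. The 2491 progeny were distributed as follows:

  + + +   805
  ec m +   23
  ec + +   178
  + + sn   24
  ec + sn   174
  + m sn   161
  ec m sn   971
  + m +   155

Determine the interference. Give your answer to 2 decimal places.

The two most frequent reciprocal classes, + + + and ec m sn, are the parental types, so the F1 was + + + / ec m sn.
The two rarest classes, + + sn and ec m +, are the double crossovers. Comparing them with the parentals, only the sn allele has switched, so sn is the middle locus and the order is ec – sn – m.
ec–sn: (339 + 47)/2491 = 0.1550; sn–m: (329 + 47)/2491 = 0.1509.
Expected DCO frequency = 0.1550 × 0.1509 ≈ 0.02339; observed = 47/2491 ≈ 0.01887.
Coefficient of coincidence = 0.01887/0.02339 ≈ 0.81; interference = 1 − 0.81 = 0.19.

0.19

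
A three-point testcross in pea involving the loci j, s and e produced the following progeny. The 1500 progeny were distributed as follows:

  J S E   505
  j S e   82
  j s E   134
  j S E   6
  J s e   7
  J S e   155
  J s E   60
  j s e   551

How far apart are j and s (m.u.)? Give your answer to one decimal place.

The two most frequent reciprocal classes, j s e and J S E, are the parental types, so the F1 was j s e / J S E.
The two rarest classes, J s e and j S E, are the double crossovers. Comparing them with the parentals, only the j allele has switched, so j is the middle locus and the order is e – j – s.
Crossovers in the j–s interval produce the single-crossover classes j S e and J s E (82 + 60 = 142) plus the double crossovers (13).
RF(j–s) = (142 + 13) / 1500 = 155/1500 = 0.1033 → 10.3 m.u.

10.3 m.u.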